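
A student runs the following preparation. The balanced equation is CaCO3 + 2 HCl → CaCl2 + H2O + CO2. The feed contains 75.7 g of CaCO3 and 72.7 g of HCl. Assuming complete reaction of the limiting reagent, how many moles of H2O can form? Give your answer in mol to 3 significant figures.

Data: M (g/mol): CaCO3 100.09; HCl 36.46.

0.756 mol

n(CaCO3) = 75.70 / 100.09 = 0.7563 mol
n(HCl) = 72.70 / 36.46 = 1.994 mol
n/ν for CaCO3 = 0.7563/1 = 0.7563
n/ν for HCl = 1.994/2 = 0.9970
Smallest n/ν is CaCO3 → limiting reagent.
n(H2O) = (1/1) × 0.7563 = 0.7563 mol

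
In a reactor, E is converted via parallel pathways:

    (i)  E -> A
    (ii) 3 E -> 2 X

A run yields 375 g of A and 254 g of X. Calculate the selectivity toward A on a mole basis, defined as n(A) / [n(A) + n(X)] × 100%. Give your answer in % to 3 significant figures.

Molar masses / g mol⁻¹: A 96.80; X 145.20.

n(A) = 375 / 96.80 = 3.874 mol
n(X) = 254 / 145.20 = 1.749 mol
selectivity = 3.874/(3.874+1.749) × 100 = 68.90 %

68.9 %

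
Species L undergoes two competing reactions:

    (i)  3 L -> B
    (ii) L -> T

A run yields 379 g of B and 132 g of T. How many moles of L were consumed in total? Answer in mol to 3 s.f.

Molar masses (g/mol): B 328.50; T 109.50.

4.67 mol

n(B) = 379 / 328.50 = 1.154 mol
n(T) = 132 / 109.50 = 1.205 mol
n(L) via (i) = (3/1)×1.154 = 3.462 mol
n(L) via (ii) = (1/1)×1.205 = 1.205 mol
total n(L) = 3.462 + 1.205 = 4.667 mol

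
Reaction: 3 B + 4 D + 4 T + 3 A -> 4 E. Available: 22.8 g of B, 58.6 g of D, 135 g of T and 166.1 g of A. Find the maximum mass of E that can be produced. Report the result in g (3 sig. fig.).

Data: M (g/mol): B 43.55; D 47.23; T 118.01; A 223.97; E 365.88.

n(B) = 22.80 / 43.55 = 0.5235 mol
n(D) = 58.60 / 47.23 = 1.241 mol
n(T) = 135.0 / 118.01 = 1.144 mol
n(A) = 166.1 / 223.97 = 0.7416 mol
n/ν for B = 0.5235/3 = 0.1745
n/ν for D = 1.241/4 = 0.3103
n/ν for T = 1.144/4 = 0.2860
n/ν for A = 0.7416/3 = 0.2472
Smallest n/ν is B → limiting reagent.
n(E) = (4/3) × 0.5235 = 0.6980 mol
mass = 0.6980 × 365.88 = 255.4 g

255 g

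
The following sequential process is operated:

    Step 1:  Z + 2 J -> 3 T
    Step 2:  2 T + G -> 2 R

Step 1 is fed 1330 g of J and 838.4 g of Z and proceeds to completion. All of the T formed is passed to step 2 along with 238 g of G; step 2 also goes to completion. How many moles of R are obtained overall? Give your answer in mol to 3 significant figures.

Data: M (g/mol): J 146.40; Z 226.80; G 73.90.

Step 1:
n(J) = 1330 / 146.40 = 9.085 mol
n(Z) = 838.4 / 226.80 = 3.697 mol
n/ν → J: 4.543, Z: 3.697; Z is limiting.
n(T) produced = (3/1) × 3.697 = 11.09 mol
Step 2:
n(T) available = 11.09 mol
n(G) = 238.0 / 73.90 = 3.221 mol
n/ν → T: 5.545, G: 3.221; G is limiting.
n(R) = (2/1) × 3.221 = 6.442 mol

6.44 mol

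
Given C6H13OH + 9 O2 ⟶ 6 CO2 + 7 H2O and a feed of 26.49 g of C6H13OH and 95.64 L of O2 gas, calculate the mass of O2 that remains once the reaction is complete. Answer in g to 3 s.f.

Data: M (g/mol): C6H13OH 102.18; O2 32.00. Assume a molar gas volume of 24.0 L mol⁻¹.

52.9 g

n(C6H13OH) = 26.49 / 102.18 = 0.2592 mol
n(O2) = 95.64 / 24.0 = 3.985 mol
n/ν → C6H13OH: 0.2592, O2: 0.4428; C6H13OH is limiting.
O2 consumed = (9/1) × 0.2592 = 2.333 mol
O2 remaining = 3.985 − 2.333 = 1.652 mol
mass = 1.652 × 32.00 = 52.86 g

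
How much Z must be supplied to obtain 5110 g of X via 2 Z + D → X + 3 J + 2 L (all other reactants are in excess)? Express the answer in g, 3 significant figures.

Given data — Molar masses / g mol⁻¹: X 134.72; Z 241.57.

18300 g

n(X) = 5110 / 134.72 = 37.93 mol
n(Z) = (2/1) × 37.93 = 75.86 mol
mass = 75.86 × 241.57 = 18330 g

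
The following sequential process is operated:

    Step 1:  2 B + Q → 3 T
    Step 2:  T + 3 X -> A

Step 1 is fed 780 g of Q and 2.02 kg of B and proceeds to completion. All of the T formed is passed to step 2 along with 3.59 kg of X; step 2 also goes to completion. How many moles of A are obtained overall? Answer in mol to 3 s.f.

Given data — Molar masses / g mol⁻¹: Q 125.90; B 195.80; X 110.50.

10.8 mol

Step 1:
n(Q) = 780.0 / 125.90 = 6.195 mol
n(B) = 2.020×1000 / 195.80 = 10.32 mol
n/ν → Q: 6.195, B: 5.160; B is limiting.
n(T) produced = (3/2) × 10.32 = 15.48 mol
Step 2:
n(T) available = 15.48 mol
n(X) = 3.590×1000 / 110.50 = 32.49 mol
n/ν → T: 15.48, X: 10.83; X is limiting.
n(A) = (1/3) × 32.49 = 10.83 mol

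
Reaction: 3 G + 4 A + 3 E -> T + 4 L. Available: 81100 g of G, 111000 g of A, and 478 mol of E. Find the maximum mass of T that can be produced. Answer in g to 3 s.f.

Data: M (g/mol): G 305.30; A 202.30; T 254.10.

n(G) = 81100 / 305.30 = 265.6 mol
n(A) = 111000 / 202.30 = 548.7 mol
n(E) = 478.0 mol
n/ν for G = 265.6/3 = 88.53
n/ν for A = 548.7/4 = 137.2
n/ν for E = 478.0/3 = 159.3
Smallest n/ν is G → limiting reagent.
n(T) = (1/3) × 265.6 = 88.53 mol
mass = 88.53 × 254.10 = 22500 g

22500 g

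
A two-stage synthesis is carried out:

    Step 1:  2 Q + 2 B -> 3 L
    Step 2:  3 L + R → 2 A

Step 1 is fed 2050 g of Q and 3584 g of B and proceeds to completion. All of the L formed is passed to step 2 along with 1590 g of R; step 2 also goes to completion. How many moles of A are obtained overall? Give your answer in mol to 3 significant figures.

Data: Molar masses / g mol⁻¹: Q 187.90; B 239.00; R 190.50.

Step 1:
n(Q) = 2050 / 187.90 = 10.91 mol
n(B) = 3584 / 239.00 = 15.00 mol
n/ν for Q = 10.91/2 = 5.455
n/ν for B = 15.00/2 = 7.500
Smallest n/ν is Q → limiting reagent.
n(L) produced = (3/2) × 10.91 = 16.37 mol
Step 2:
n(L) available = 16.37 mol
n(R) = 1590 / 190.50 = 8.346 mol
n/ν for L = 16.37/3 = 5.457
n/ν for R = 8.346/1 = 8.346
Smallest n/ν is L → limiting reagent.
n(A) = (2/3) × 16.37 = 10.91 mol

10.9 mol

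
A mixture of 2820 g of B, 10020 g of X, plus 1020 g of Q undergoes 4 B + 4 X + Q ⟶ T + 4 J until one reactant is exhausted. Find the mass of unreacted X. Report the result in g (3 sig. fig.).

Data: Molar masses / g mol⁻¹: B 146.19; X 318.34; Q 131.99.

3880 g

n(B) = 2820 / 146.19 = 19.29 mol
n(X) = 10020 / 318.34 = 31.48 mol
n(Q) = 1020 / 131.99 = 7.728 mol
n/ν → B: 4.823, X: 7.870, Q: 7.728; B is limiting.
X consumed = (4/4) × 19.29 = 19.29 mol
X remaining = 31.48 − 19.29 = 12.19 mol
mass = 12.19 × 318.34 = 3881 g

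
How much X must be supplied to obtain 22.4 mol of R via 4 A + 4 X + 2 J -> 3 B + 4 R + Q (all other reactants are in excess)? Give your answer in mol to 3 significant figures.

22.4 mol

n(R) = 22.40 mol
n(X) = (4/4) × 22.40 = 22.40 mol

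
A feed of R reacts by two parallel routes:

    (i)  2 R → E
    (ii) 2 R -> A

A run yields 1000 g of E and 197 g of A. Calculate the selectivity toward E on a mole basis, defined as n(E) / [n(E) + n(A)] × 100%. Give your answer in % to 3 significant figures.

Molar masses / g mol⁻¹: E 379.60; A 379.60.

83.5 %

n(E) = 1000 / 379.60 = 2.634 mol
n(A) = 197 / 379.60 = 0.5190 mol
selectivity = 2.634/(2.634+0.5190) × 100 = 83.54 %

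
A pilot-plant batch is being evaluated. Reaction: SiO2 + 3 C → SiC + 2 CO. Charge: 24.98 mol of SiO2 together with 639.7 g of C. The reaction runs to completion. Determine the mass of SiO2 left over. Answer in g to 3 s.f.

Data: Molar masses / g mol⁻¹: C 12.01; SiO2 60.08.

434 g

n(SiO2) = 24.98 mol
n(C) = 639.7 / 12.01 = 53.26 mol
n/ν for SiO2 = 24.98/1 = 24.98
n/ν for C = 53.26/3 = 17.75
Smallest n/ν is C → limiting reagent.
SiO2 consumed = (1/3) × 53.26 = 17.75 mol
SiO2 remaining = 24.98 − 17.75 = 7.230 mol
mass = 7.230 × 60.08 = 434.4 g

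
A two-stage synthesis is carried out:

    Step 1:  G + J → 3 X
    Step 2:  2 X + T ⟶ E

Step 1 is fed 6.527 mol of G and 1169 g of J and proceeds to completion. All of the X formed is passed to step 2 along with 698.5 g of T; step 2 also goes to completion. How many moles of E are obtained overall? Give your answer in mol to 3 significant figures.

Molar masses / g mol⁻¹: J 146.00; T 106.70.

6.55 mol

Step 1:
n(G) = 6.527 mol
n(J) = 1169 / 146.00 = 8.007 mol
n/ν → G: 6.527, J: 8.007; G is limiting.
n(X) produced = (3/1) × 6.527 = 19.58 mol
Step 2:
n(X) available = 19.58 mol
n(T) = 698.5 / 106.70 = 6.546 mol
n/ν → X: 9.790, T: 6.546; T is limiting.
n(E) = (1/1) × 6.546 = 6.546 mol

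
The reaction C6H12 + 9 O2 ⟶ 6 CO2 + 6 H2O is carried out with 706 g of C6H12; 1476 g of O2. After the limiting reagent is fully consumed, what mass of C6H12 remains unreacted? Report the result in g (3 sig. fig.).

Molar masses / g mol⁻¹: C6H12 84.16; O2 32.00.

275 g

n(C6H12) = 706.0 / 84.16 = 8.389 mol
n(O2) = 1476 / 32.00 = 46.13 mol
n/ν → C6H12: 8.389, O2: 5.126; O2 is limiting.
C6H12 consumed = (1/9) × 46.13 = 5.126 mol
C6H12 remaining = 8.389 − 5.126 = 3.263 mol
mass = 3.263 × 84.16 = 274.6 g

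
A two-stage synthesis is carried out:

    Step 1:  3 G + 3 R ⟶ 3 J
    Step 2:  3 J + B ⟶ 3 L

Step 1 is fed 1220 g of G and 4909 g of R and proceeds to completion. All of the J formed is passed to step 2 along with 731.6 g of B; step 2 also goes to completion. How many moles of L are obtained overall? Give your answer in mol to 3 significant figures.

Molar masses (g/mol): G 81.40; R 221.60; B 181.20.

Step 1:
n(G) = 1220 / 81.40 = 14.99 mol
n(R) = 4909 / 221.60 = 22.15 mol
n/ν for G = 14.99/3 = 4.997
n/ν for R = 22.15/3 = 7.383
Smallest n/ν is G → limiting reagent.
n(J) produced = (3/3) × 14.99 = 14.99 mol
Step 2:
n(J) available = 14.99 mol
n(B) = 731.6 / 181.20 = 4.038 mol
n/ν for J = 14.99/3 = 4.997
n/ν for B = 4.038/1 = 4.038
Smallest n/ν is B → limiting reagent.
n(L) = (3/1) × 4.038 = 12.11 mol

12.1 mol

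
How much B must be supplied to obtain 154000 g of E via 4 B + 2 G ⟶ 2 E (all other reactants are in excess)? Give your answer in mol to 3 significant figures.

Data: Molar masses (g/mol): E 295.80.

1040 mol

n(E) = 154000 / 295.80 = 520.6 mol
n(B) = (4/2) × 520.6 = 1041 mol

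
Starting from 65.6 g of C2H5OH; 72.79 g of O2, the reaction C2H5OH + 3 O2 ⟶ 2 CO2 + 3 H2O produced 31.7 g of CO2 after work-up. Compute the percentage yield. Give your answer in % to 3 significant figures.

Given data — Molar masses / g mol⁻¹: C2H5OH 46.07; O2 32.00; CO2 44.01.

n(C2H5OH) = 65.60 / 46.07 = 1.424 mol
n(O2) = 72.79 / 32.00 = 2.275 mol
n/ν for C2H5OH = 1.424/1 = 1.424
n/ν for O2 = 2.275/3 = 0.7583
Smallest n/ν is O2 → limiting reagent.
theoretical n(CO2) = (2/3) × 2.275 = 1.517 mol → 66.76 g
% yield = 31.7 / 66.76 × 100 = 47.48 %

47.5 %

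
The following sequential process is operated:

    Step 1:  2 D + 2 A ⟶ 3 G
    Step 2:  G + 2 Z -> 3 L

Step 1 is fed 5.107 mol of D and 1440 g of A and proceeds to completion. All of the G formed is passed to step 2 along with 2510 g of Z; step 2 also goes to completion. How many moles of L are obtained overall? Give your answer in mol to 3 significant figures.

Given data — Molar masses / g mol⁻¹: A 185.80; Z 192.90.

Step 1:
n(D) = 5.107 mol
n(A) = 1440 / 185.80 = 7.750 mol
n/ν for D = 5.107/2 = 2.554
n/ν for A = 7.750/2 = 3.875
Smallest n/ν is D → limiting reagent.
n(G) produced = (3/2) × 5.107 = 7.661 mol
Step 2:
n(G) available = 7.661 mol
n(Z) = 2510 / 192.90 = 13.01 mol
n/ν for G = 7.661/1 = 7.661
n/ν for Z = 13.01/2 = 6.505
Smallest n/ν is Z → limiting reagent.
n(L) = (3/2) × 13.01 = 19.52 mol

19.5 mol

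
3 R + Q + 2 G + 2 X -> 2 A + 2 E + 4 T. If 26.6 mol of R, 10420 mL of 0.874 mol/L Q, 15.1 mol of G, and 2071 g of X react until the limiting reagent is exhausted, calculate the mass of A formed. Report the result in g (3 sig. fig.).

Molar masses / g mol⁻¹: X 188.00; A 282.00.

3110 g

n(R) = 26.60 mol
n(Q) = 0.874 × 10420/1000 = 9.107 mol
n(G) = 15.10 mol
n(X) = 2071 / 188.00 = 11.02 mol
n/ν → R: 8.867, Q: 9.107, G: 7.550, X: 5.510; X is limiting.
n(A) = (2/2) × 11.02 = 11.02 mol
mass = 11.02 × 282.00 = 3108 g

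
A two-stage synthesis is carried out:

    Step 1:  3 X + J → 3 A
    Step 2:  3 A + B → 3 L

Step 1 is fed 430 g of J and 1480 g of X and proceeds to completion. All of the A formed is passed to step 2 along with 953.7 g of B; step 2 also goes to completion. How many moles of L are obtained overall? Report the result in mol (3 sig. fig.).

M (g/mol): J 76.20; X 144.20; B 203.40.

Step 1:
n(J) = 430.0 / 76.20 = 5.643 mol
n(X) = 1480 / 144.20 = 10.26 mol
n/ν for J = 5.643/1 = 5.643
n/ν for X = 10.26/3 = 3.420
Smallest n/ν is X → limiting reagent.
n(A) produced = (3/3) × 10.26 = 10.26 mol
Step 2:
n(A) available = 10.26 mol
n(B) = 953.7 / 203.40 = 4.689 mol
n/ν for A = 10.26/3 = 3.420
n/ν for B = 4.689/1 = 4.689
Smallest n/ν is A → limiting reagent.
n(L) = (3/3) × 10.26 = 10.26 mol

10.3 mol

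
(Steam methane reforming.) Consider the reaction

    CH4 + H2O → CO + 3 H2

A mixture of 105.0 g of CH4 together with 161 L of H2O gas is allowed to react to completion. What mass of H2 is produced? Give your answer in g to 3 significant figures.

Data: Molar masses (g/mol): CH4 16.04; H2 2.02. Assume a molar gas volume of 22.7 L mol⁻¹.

n(CH4) = 105.0 / 16.04 = 6.546 mol
n(H2O) = 161.0 / 22.7 = 7.093 mol
n/ν for CH4 = 6.546/1 = 6.546
n/ν for H2O = 7.093/1 = 7.093
Smallest n/ν is CH4 → limiting reagent.
n(H2) = (3/1) × 6.546 = 19.64 mol
mass = 19.64 × 2.02 = 39.67 g

39.7 g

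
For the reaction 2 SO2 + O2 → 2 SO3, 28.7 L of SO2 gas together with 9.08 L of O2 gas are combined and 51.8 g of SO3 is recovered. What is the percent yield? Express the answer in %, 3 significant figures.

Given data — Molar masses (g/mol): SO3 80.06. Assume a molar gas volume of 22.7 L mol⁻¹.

80.9 %

n(SO2) = 28.70 / 22.7 = 1.264 mol
n(O2) = 9.080 / 22.7 = 0.4000 mol
n/ν → SO2: 0.6320, O2: 0.4000; O2 is limiting.
theoretical n(SO3) = (2/1) × 0.4000 = 0.8000 mol → 64.05 g
% yield = 51.8 / 64.05 × 100 = 80.87 %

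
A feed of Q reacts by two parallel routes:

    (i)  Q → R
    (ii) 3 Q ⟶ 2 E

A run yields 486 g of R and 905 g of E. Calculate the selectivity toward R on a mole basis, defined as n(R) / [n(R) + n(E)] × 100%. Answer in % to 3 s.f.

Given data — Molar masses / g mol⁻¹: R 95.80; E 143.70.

44.6 %

n(R) = 486 / 95.80 = 5.073 mol
n(E) = 905 / 143.70 = 6.298 mol
selectivity = 5.073/(5.073+6.298) × 100 = 44.61 %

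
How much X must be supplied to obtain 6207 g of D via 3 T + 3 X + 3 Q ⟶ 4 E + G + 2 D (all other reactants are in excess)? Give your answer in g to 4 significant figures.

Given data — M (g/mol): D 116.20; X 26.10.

n(D) = 6207 / 116.20 = 53.42 mol
n(X) = (3/2) × 53.42 = 80.13 mol
mass = 80.13 × 26.10 = 2091 g

2091 g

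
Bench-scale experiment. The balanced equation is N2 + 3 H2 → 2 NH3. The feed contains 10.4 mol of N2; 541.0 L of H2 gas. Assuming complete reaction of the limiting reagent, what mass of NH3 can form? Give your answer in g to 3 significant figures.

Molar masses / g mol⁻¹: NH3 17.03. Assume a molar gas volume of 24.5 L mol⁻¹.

251 g

n(N2) = 10.40 mol
n(H2) = 541.0 / 24.5 = 22.08 mol
n/ν → N2: 10.40, H2: 7.360; H2 is limiting.
n(NH3) = (2/3) × 22.08 = 14.72 mol
mass = 14.72 × 17.03 = 250.7 g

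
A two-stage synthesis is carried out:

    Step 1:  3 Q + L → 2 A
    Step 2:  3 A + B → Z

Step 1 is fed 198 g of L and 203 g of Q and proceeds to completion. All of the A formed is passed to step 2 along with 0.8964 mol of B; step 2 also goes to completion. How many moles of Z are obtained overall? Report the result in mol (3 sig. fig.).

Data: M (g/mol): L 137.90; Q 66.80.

0.675 mol

Step 1:
n(L) = 198.0 / 137.90 = 1.436 mol
n(Q) = 203.0 / 66.80 = 3.039 mol
n/ν → L: 1.436, Q: 1.013; Q is limiting.
n(A) produced = (2/3) × 3.039 = 2.026 mol
Step 2:
n(A) available = 2.026 mol
n(B) = 0.8964 mol
n/ν → A: 0.6753, B: 0.8964; A is limiting.
n(Z) = (1/3) × 2.026 = 0.6753 mol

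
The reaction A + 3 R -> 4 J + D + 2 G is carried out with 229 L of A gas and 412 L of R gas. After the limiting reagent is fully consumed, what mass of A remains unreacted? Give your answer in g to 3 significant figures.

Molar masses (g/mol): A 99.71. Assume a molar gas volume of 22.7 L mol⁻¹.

403 g

n(A) = 229.0 / 22.7 = 10.09 mol
n(R) = 412.0 / 22.7 = 18.15 mol
n/ν → A: 10.09, R: 6.050; R is limiting.
A consumed = (1/3) × 18.15 = 6.050 mol
A remaining = 10.09 − 6.050 = 4.040 mol
mass = 4.040 × 99.71 = 402.8 g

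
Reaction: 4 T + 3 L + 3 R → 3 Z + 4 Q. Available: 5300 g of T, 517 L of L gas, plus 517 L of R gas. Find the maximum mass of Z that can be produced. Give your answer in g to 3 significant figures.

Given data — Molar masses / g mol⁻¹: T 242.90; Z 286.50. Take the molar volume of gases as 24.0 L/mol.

n(T) = 5300 / 242.90 = 21.82 mol
n(L) = 517.0 / 24.0 = 21.54 mol
n(R) = 517.0 / 24.0 = 21.54 mol
n/ν → T: 5.455, L: 7.180, R: 7.180; T is limiting.
n(Z) = (3/4) × 21.82 = 16.37 mol
mass = 16.37 × 286.50 = 4690 g

4690 g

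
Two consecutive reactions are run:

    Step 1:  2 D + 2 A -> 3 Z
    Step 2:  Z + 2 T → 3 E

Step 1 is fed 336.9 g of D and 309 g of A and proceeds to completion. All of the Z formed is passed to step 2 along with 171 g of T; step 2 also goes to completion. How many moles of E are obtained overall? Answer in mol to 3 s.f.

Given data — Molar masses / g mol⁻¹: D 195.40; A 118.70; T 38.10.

Step 1:
n(D) = 336.9 / 195.40 = 1.724 mol
n(A) = 309.0 / 118.70 = 2.603 mol
n/ν → D: 0.8620, A: 1.302; D is limiting.
n(Z) produced = (3/2) × 1.724 = 2.586 mol
Step 2:
n(Z) available = 2.586 mol
n(T) = 171.0 / 38.10 = 4.488 mol
n/ν → Z: 2.586, T: 2.244; T is limiting.
n(E) = (3/2) × 4.488 = 6.732 mol

6.73 mol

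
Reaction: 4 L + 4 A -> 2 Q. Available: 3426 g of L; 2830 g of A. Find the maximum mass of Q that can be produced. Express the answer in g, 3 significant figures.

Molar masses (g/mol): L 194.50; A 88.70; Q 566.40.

4990 g

n(L) = 3426 / 194.50 = 17.61 mol
n(A) = 2830 / 88.70 = 31.91 mol
n/ν → L: 4.403, A: 7.978; L is limiting.
n(Q) = (2/4) × 17.61 = 8.805 mol
mass = 8.805 × 566.40 = 4987 g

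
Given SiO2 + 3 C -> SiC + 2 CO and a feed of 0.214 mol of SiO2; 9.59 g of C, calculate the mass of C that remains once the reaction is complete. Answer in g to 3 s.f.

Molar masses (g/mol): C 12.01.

n(SiO2) = 0.2140 mol
n(C) = 9.590 / 12.01 = 0.7985 mol
n/ν for SiO2 = 0.2140/1 = 0.2140
n/ν for C = 0.7985/3 = 0.2662
Smallest n/ν is SiO2 → limiting reagent.
C consumed = (3/1) × 0.2140 = 0.6420 mol
C remaining = 0.7985 − 0.6420 = 0.1565 mol
mass = 0.1565 × 12.01 = 1.880 g

1.88 g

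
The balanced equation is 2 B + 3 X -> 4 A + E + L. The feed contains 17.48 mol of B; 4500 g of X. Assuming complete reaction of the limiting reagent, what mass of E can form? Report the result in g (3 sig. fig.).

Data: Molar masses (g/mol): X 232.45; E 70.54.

455 g

n(B) = 17.48 mol
n(X) = 4500 / 232.45 = 19.36 mol
n/ν for B = 17.48/2 = 8.740
n/ν for X = 19.36/3 = 6.453
Smallest n/ν is X → limiting reagent.
n(E) = (1/3) × 19.36 = 6.453 mol
mass = 6.453 × 70.54 = 455.2 g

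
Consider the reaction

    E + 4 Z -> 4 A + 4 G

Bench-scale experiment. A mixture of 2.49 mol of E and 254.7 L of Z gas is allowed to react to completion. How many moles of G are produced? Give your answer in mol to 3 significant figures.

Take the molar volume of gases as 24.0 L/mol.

n(E) = 2.490 mol
n(Z) = 254.7 / 24.0 = 10.61 mol
n/ν for E = 2.490/1 = 2.490
n/ν for Z = 10.61/4 = 2.653
Smallest n/ν is E → limiting reagent.
n(G) = (4/1) × 2.490 = 9.960 mol

9.96 mol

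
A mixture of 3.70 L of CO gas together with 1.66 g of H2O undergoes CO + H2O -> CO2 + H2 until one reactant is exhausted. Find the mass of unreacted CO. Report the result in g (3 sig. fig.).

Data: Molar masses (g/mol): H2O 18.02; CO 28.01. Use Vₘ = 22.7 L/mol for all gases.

n(CO) = 3.700 / 22.7 = 0.1630 mol
n(H2O) = 1.660 / 18.02 = 0.09212 mol
n/ν for CO = 0.1630/1 = 0.1630
n/ν for H2O = 0.09212/1 = 0.09212
Smallest n/ν is H2O → limiting reagent.
CO consumed = (1/1) × 0.09212 = 0.09212 mol
CO remaining = 0.1630 − 0.09212 = 0.07088 mol
mass = 0.07088 × 28.01 = 1.985 g

1.99 g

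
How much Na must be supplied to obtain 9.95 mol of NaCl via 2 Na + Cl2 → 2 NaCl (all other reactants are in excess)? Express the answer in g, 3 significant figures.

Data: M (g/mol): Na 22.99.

229 g

n(NaCl) = 9.950 mol
n(Na) = (2/2) × 9.950 = 9.950 mol
mass = 9.950 × 22.99 = 228.8 g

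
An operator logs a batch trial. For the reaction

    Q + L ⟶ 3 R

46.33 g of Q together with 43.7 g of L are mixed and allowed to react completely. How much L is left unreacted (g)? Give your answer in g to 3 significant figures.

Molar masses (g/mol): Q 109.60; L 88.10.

6.46 g

n(Q) = 46.33 / 109.60 = 0.4227 mol
n(L) = 43.70 / 88.10 = 0.4960 mol
n/ν for Q = 0.4227/1 = 0.4227
n/ν for L = 0.4960/1 = 0.4960
Smallest n/ν is Q → limiting reagent.
L consumed = (1/1) × 0.4227 = 0.4227 mol
L remaining = 0.4960 − 0.4227 = 0.07330 mol
mass = 0.07330 × 88.10 = 6.458 g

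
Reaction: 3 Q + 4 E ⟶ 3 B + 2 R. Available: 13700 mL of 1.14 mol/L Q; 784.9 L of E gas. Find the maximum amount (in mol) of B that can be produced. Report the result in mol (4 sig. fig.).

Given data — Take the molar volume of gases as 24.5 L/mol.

15.62 mol

n(Q) = 1.14 × 13700/1000 = 15.62 mol
n(E) = 784.9 / 24.5 = 32.04 mol
n/ν for Q = 15.62/3 = 5.207
n/ν for E = 32.04/4 = 8.010
Smallest n/ν is Q → limiting reagent.
n(B) = (3/3) × 15.62 = 15.62 mol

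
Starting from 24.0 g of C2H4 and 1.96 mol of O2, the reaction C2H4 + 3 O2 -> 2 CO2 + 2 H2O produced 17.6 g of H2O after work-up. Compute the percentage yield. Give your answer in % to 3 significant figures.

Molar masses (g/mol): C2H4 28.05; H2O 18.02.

74.7 %

n(C2H4) = 24.00 / 28.05 = 0.8556 mol
n(O2) = 1.960 mol
n/ν → C2H4: 0.8556, O2: 0.6533; O2 is limiting.
theoretical n(H2O) = (2/3) × 1.960 = 1.307 mol → 23.55 g
% yield = 17.6 / 23.55 × 100 = 74.73 %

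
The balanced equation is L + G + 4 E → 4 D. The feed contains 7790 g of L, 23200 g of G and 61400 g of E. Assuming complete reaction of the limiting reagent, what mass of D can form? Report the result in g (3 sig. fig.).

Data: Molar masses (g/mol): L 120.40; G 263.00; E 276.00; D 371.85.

82700 g

n(L) = 7790 / 120.40 = 64.70 mol
n(G) = 23200 / 263.00 = 88.21 mol
n(E) = 61400 / 276.00 = 222.5 mol
n/ν → L: 64.70, G: 88.21, E: 55.63; E is limiting.
n(D) = (4/4) × 222.5 = 222.5 mol
mass = 222.5 × 371.85 = 82740 g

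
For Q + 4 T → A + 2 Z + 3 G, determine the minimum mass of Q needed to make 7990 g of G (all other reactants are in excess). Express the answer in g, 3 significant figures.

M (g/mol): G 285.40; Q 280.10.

2610 g

n(G) = 7990 / 285.40 = 28.00 mol
n(Q) = (1/3) × 28.00 = 9.333 mol
mass = 9.333 × 280.10 = 2614 g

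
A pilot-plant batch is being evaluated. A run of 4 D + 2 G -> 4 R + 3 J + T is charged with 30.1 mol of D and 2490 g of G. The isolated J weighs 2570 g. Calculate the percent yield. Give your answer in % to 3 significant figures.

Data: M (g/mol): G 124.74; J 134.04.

n(D) = 30.10 mol
n(G) = 2490 / 124.74 = 19.96 mol
n/ν → D: 7.525, G: 9.980; D is limiting.
theoretical n(J) = (3/4) × 30.10 = 22.58 mol → 3027 g
% yield = 2570 / 3027 × 100 = 84.90 %

84.9 %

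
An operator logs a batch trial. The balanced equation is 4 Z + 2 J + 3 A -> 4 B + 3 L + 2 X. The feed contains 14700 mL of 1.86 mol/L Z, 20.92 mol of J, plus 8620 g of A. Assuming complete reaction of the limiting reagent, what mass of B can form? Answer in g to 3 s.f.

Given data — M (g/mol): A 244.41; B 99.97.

n(Z) = 1.86 × 14700/1000 = 27.34 mol
n(J) = 20.92 mol
n(A) = 8620 / 244.41 = 35.27 mol
n/ν for Z = 27.34/4 = 6.835
n/ν for J = 20.92/2 = 10.46
n/ν for A = 35.27/3 = 11.76
Smallest n/ν is Z → limiting reagent.
n(B) = (4/4) × 27.34 = 27.34 mol
mass = 27.34 × 99.97 = 2733 g

2730 g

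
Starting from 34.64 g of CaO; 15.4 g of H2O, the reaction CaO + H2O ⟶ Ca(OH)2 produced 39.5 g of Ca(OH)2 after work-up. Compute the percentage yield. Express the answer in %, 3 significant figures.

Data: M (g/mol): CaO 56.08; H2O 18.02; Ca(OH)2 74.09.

86.3 %

n(CaO) = 34.64 / 56.08 = 0.6177 mol
n(H2O) = 15.40 / 18.02 = 0.8546 mol
n/ν → CaO: 0.6177, H2O: 0.8546; CaO is limiting.
theoretical n(Ca(OH)2) = (1/1) × 0.6177 = 0.6177 mol → 45.77 g
% yield = 39.5 / 45.77 × 100 = 86.30 %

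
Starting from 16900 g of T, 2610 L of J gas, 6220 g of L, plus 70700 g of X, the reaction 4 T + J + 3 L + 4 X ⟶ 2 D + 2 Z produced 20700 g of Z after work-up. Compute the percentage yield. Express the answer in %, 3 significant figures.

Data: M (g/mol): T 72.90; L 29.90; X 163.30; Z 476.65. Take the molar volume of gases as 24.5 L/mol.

37.5 %

n(T) = 16900 / 72.90 = 231.8 mol
n(J) = 2610 / 24.5 = 106.5 mol
n(L) = 6220 / 29.90 = 208.0 mol
n(X) = 70700 / 163.30 = 432.9 mol
n/ν → T: 57.95, J: 106.5, L: 69.33, X: 108.2; T is limiting.
theoretical n(Z) = (2/4) × 231.8 = 115.9 mol → 55240 g
% yield = 20700 / 55240 × 100 = 37.47 %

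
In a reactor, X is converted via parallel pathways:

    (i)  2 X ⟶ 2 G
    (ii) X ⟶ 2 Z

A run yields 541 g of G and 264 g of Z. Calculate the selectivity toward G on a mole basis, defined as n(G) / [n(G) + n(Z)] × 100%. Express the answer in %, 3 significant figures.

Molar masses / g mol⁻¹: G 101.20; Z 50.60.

50.6 %

n(G) = 541 / 101.20 = 5.346 mol
n(Z) = 264 / 50.60 = 5.217 mol
selectivity = 5.346/(5.346+5.217) × 100 = 50.61 %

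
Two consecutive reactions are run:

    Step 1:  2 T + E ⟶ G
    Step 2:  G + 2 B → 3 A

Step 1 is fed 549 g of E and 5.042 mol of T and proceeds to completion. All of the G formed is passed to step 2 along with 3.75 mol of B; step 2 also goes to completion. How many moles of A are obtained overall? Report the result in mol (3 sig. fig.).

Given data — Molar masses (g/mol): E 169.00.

5.63 mol

Step 1:
n(E) = 549.0 / 169.00 = 3.249 mol
n(T) = 5.042 mol
n/ν for E = 3.249/1 = 3.249
n/ν for T = 5.042/2 = 2.521
Smallest n/ν is T → limiting reagent.
n(G) produced = (1/2) × 5.042 = 2.521 mol
Step 2:
n(G) available = 2.521 mol
n(B) = 3.750 mol
n/ν for G = 2.521/1 = 2.521
n/ν for B = 3.750/2 = 1.875
Smallest n/ν is B → limiting reagent.
n(A) = (3/2) × 3.750 = 5.625 mol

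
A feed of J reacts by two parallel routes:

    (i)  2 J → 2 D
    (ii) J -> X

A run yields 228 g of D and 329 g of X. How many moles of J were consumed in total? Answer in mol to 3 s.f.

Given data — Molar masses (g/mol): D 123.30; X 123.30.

4.52 mol

n(D) = 228 / 123.30 = 1.849 mol
n(X) = 329 / 123.30 = 2.668 mol
n(J) via (i) = (2/2)×1.849 = 1.849 mol
n(J) via (ii) = (1/1)×2.668 = 2.668 mol
total n(J) = 1.849 + 2.668 = 4.517 mol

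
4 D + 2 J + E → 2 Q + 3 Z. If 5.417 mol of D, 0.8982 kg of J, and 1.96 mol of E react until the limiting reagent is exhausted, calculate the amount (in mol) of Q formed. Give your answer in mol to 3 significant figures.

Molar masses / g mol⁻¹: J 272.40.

n(D) = 5.417 mol
n(J) = 0.8982×1000 / 272.40 = 3.297 mol
n(E) = 1.960 mol
n/ν → D: 1.354, J: 1.649, E: 1.960; D is limiting.
n(Q) = (2/4) × 5.417 = 2.709 mol

2.71 mol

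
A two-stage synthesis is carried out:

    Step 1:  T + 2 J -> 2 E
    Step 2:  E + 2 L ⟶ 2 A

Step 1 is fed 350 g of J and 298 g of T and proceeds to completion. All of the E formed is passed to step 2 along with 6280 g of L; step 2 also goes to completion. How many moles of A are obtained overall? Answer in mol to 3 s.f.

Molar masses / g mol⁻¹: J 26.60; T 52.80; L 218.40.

22.6 mol

Step 1:
n(J) = 350.0 / 26.60 = 13.16 mol
n(T) = 298.0 / 52.80 = 5.644 mol
n/ν for J = 13.16/2 = 6.580
n/ν for T = 5.644/1 = 5.644
Smallest n/ν is T → limiting reagent.
n(E) produced = (2/1) × 5.644 = 11.29 mol
Step 2:
n(E) available = 11.29 mol
n(L) = 6280 / 218.40 = 28.75 mol
n/ν for E = 11.29/1 = 11.29
n/ν for L = 28.75/2 = 14.38
Smallest n/ν is E → limiting reagent.
n(A) = (2/1) × 11.29 = 22.58 mol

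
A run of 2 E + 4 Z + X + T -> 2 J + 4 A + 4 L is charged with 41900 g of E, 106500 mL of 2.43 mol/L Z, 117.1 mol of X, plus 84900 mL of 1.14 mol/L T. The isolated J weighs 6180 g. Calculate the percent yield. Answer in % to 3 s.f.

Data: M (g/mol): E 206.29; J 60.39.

n(E) = 41900 / 206.29 = 203.1 mol
n(Z) = 2.43 × 106500/1000 = 258.8 mol
n(X) = 117.1 mol
n(T) = 1.14 × 84900/1000 = 96.79 mol
n/ν → E: 101.6, Z: 64.70, X: 117.1, T: 96.79; Z is limiting.
theoretical n(J) = (2/4) × 258.8 = 129.4 mol → 7814 g
% yield = 6180 / 7814 × 100 = 79.09 %

79.1 %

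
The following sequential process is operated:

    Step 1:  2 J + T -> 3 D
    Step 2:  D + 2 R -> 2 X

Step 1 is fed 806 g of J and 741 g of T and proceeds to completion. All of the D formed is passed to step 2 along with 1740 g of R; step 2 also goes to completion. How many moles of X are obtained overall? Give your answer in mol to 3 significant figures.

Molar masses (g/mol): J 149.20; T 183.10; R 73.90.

16.2 mol

Step 1:
n(J) = 806.0 / 149.20 = 5.402 mol
n(T) = 741.0 / 183.10 = 4.047 mol
n/ν for J = 5.402/2 = 2.701
n/ν for T = 4.047/1 = 4.047
Smallest n/ν is J → limiting reagent.
n(D) produced = (3/2) × 5.402 = 8.103 mol
Step 2:
n(D) available = 8.103 mol
n(R) = 1740 / 73.90 = 23.55 mol
n/ν for D = 8.103/1 = 8.103
n/ν for R = 23.55/2 = 11.78
Smallest n/ν is D → limiting reagent.
n(X) = (2/1) × 8.103 = 16.21 mol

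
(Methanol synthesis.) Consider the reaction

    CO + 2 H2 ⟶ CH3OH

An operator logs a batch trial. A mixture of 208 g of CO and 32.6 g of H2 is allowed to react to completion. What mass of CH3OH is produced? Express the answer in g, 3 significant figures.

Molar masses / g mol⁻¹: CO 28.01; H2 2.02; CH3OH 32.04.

n(CO) = 208.0 / 28.01 = 7.426 mol
n(H2) = 32.60 / 2.02 = 16.14 mol
n/ν for CO = 7.426/1 = 7.426
n/ν for H2 = 16.14/2 = 8.070
Smallest n/ν is CO → limiting reagent.
n(CH3OH) = (1/1) × 7.426 = 7.426 mol
mass = 7.426 × 32.04 = 237.9 g

238 g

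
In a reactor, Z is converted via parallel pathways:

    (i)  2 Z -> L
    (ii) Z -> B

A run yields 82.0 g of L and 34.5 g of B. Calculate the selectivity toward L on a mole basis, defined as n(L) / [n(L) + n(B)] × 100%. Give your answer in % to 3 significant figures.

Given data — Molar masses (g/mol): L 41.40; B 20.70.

54.3 %

n(L) = 82.0 / 41.40 = 1.981 mol
n(B) = 34.5 / 20.70 = 1.667 mol
selectivity = 1.981/(1.981+1.667) × 100 = 54.30 %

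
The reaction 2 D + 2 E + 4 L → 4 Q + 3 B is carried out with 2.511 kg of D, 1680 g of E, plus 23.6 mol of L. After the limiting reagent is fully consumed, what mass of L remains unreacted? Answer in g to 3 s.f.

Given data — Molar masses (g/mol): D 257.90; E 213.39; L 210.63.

n(D) = 2.511×1000 / 257.90 = 9.736 mol
n(E) = 1680 / 213.39 = 7.873 mol
n(L) = 23.60 mol
n/ν for D = 9.736/2 = 4.868
n/ν for E = 7.873/2 = 3.937
n/ν for L = 23.60/4 = 5.900
Smallest n/ν is E → limiting reagent.
L consumed = (4/2) × 7.873 = 15.75 mol
L remaining = 23.60 − 15.75 = 7.850 mol
mass = 7.850 × 210.63 = 1653 g

1650 g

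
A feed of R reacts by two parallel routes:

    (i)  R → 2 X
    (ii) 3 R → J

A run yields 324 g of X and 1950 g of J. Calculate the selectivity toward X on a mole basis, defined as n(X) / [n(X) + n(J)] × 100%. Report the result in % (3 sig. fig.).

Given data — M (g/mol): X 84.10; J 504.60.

n(X) = 324 / 84.10 = 3.853 mol
n(J) = 1950 / 504.60 = 3.864 mol
selectivity = 3.853/(3.853+3.864) × 100 = 49.93 %

49.9 %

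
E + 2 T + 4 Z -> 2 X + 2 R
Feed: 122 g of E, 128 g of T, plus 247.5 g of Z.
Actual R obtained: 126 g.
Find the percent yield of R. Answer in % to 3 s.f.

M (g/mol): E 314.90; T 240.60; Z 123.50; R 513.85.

46.1 %

n(E) = 122.0 / 314.90 = 0.3874 mol
n(T) = 128.0 / 240.60 = 0.5320 mol
n(Z) = 247.5 / 123.50 = 2.004 mol
n/ν → E: 0.3874, T: 0.2660, Z: 0.5010; T is limiting.
theoretical n(R) = (2/2) × 0.5320 = 0.5320 mol → 273.4 g
% yield = 126 / 273.4 × 100 = 46.09 %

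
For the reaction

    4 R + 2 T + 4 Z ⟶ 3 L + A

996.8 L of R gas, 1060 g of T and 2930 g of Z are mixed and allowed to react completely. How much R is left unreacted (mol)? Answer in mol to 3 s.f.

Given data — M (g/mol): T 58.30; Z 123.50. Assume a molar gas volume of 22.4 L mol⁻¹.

n(R) = 996.8 / 22.4 = 44.50 mol
n(T) = 1060 / 58.30 = 18.18 mol
n(Z) = 2930 / 123.50 = 23.72 mol
n/ν → R: 11.13, T: 9.090, Z: 5.930; Z is limiting.
R consumed = (4/4) × 23.72 = 23.72 mol
R remaining = 44.50 − 23.72 = 20.78 mol

20.8 mol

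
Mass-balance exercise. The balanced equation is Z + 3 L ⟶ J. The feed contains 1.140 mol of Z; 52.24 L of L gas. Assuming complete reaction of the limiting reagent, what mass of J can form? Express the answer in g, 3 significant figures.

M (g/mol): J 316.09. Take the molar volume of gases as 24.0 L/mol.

n(Z) = 1.140 mol
n(L) = 52.24 / 24.0 = 2.177 mol
n/ν → Z: 1.140, L: 0.7257; L is limiting.
n(J) = (1/3) × 2.177 = 0.7257 mol
mass = 0.7257 × 316.09 = 229.4 g

229 g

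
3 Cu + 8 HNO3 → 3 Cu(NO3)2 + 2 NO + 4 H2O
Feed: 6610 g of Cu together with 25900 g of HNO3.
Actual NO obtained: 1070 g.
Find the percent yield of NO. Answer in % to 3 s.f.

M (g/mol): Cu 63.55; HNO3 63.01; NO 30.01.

n(Cu) = 6610 / 63.55 = 104.0 mol
n(HNO3) = 25900 / 63.01 = 411.0 mol
n/ν for Cu = 104.0/3 = 34.67
n/ν for HNO3 = 411.0/8 = 51.38
Smallest n/ν is Cu → limiting reagent.
theoretical n(NO) = (2/3) × 104.0 = 69.33 mol → 2081 g
% yield = 1070 / 2081 × 100 = 51.42 %

51.4 %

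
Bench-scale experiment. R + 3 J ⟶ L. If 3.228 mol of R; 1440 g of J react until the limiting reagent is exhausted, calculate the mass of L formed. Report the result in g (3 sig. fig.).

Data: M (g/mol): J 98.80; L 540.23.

1740 g

n(R) = 3.228 mol
n(J) = 1440 / 98.80 = 14.57 mol
n/ν → R: 3.228, J: 4.857; R is limiting.
n(L) = (1/1) × 3.228 = 3.228 mol
mass = 3.228 × 540.23 = 1744 g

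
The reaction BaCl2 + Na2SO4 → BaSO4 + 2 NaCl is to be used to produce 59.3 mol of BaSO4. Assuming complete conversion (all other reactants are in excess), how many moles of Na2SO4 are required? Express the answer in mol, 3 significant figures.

59.3 mol

n(BaSO4) = 59.30 mol
n(Na2SO4) = (1/1) × 59.30 = 59.30 mol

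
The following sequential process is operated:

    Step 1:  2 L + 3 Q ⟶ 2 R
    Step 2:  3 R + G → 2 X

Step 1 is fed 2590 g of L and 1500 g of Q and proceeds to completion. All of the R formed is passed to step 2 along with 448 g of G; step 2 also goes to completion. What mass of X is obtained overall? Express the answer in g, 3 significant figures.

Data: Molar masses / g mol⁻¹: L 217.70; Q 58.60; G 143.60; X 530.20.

3310 g

Step 1:
n(L) = 2590 / 217.70 = 11.90 mol
n(Q) = 1500 / 58.60 = 25.60 mol
n/ν for L = 11.90/2 = 5.950
n/ν for Q = 25.60/3 = 8.533
Smallest n/ν is L → limiting reagent.
n(R) produced = (2/2) × 11.90 = 11.90 mol
Step 2:
n(R) available = 11.90 mol
n(G) = 448.0 / 143.60 = 3.120 mol
n/ν for R = 11.90/3 = 3.967
n/ν for G = 3.120/1 = 3.120
Smallest n/ν is G → limiting reagent.
n(X) = (2/1) × 3.120 = 6.240 mol
mass = 6.240 × 530.20 = 3308 g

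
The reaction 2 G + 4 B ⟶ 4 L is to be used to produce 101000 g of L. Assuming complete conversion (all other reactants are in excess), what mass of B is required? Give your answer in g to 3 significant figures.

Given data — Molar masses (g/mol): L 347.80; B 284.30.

n(L) = 101000 / 347.80 = 290.4 mol
n(B) = (4/4) × 290.4 = 290.4 mol
mass = 290.4 × 284.30 = 82560 g

82600 g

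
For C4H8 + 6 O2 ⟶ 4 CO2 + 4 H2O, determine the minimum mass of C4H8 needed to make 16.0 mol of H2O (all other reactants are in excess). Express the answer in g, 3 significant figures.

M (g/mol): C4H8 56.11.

224 g

n(H2O) = 16.00 mol
n(C4H8) = (1/4) × 16.00 = 4.000 mol
mass = 4.000 × 56.11 = 224.4 g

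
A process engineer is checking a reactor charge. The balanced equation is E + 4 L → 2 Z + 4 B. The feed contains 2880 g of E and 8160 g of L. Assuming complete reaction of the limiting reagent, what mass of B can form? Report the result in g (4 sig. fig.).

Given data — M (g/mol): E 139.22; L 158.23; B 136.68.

7049 g

n(E) = 2880 / 139.22 = 20.69 mol
n(L) = 8160 / 158.23 = 51.57 mol
n/ν for E = 20.69/1 = 20.69
n/ν for L = 51.57/4 = 12.89
Smallest n/ν is L → limiting reagent.
n(B) = (4/4) × 51.57 = 51.57 mol
mass = 51.57 × 136.68 = 7049 g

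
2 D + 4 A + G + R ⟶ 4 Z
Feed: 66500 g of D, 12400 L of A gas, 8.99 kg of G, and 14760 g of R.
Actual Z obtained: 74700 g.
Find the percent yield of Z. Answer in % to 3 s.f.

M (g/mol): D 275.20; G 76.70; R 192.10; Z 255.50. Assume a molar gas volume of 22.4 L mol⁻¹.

n(D) = 66500 / 275.20 = 241.6 mol
n(A) = 12400 / 22.4 = 553.6 mol
n(G) = 8.990×1000 / 76.70 = 117.2 mol
n(R) = 14760 / 192.10 = 76.83 mol
n/ν for D = 241.6/2 = 120.8
n/ν for A = 553.6/4 = 138.4
n/ν for G = 117.2/1 = 117.2
n/ν for R = 76.83/1 = 76.83
Smallest n/ν is R → limiting reagent.
theoretical n(Z) = (4/1) × 76.83 = 307.3 mol → 78520 g
% yield = 74700 / 78520 × 100 = 95.13 %

95.1 %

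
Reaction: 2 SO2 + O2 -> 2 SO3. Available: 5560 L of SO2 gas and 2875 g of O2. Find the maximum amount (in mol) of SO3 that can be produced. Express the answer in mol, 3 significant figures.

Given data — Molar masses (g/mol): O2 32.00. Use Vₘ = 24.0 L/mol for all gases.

n(SO2) = 5560 / 24.0 = 231.7 mol
n(O2) = 2875 / 32.00 = 89.84 mol
n/ν for SO2 = 231.7/2 = 115.9
n/ν for O2 = 89.84/1 = 89.84
Smallest n/ν is O2 → limiting reagent.
n(SO3) = (2/1) × 89.84 = 179.7 mol

180 mol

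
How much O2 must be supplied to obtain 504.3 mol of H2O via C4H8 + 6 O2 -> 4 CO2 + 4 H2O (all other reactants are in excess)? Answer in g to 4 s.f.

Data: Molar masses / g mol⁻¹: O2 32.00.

n(H2O) = 504.3 mol
n(O2) = (6/4) × 504.3 = 756.5 mol
mass = 756.5 × 32.00 = 24210 g

24210 g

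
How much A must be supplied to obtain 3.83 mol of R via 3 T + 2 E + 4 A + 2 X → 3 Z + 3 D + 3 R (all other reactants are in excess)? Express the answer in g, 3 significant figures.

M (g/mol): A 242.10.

n(R) = 3.830 mol
n(A) = (4/3) × 3.830 = 5.107 mol
mass = 5.107 × 242.10 = 1236 g

1240 g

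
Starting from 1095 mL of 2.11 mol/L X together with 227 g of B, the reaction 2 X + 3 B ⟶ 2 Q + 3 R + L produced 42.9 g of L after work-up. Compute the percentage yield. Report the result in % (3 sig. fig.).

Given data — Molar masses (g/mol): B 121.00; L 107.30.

n(X) = 2.11 × 1095/1000 = 2.310 mol
n(B) = 227.0 / 121.00 = 1.876 mol
n/ν for X = 2.310/2 = 1.155
n/ν for B = 1.876/3 = 0.6253
Smallest n/ν is B → limiting reagent.
theoretical n(L) = (1/3) × 1.876 = 0.6253 mol → 67.09 g
% yield = 42.9 / 67.09 × 100 = 63.94 %

63.9 %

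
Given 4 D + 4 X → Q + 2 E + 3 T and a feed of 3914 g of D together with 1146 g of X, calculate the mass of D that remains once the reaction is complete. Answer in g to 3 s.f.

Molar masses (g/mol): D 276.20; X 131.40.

1510 g

n(D) = 3914 / 276.20 = 14.17 mol
n(X) = 1146 / 131.40 = 8.721 mol
n/ν → D: 3.543, X: 2.180; X is limiting.
D consumed = (4/4) × 8.721 = 8.721 mol
D remaining = 14.17 − 8.721 = 5.449 mol
mass = 5.449 × 276.20 = 1505 g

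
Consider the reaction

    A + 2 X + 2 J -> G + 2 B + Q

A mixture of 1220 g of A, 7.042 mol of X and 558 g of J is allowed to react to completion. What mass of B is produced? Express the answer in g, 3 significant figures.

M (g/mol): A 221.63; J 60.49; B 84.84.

n(A) = 1220 / 221.63 = 5.505 mol
n(X) = 7.042 mol
n(J) = 558.0 / 60.49 = 9.225 mol
n/ν for A = 5.505/1 = 5.505
n/ν for X = 7.042/2 = 3.521
n/ν for J = 9.225/2 = 4.613
Smallest n/ν is X → limiting reagent.
n(B) = (2/2) × 7.042 = 7.042 mol
mass = 7.042 × 84.84 = 597.4 g

597 g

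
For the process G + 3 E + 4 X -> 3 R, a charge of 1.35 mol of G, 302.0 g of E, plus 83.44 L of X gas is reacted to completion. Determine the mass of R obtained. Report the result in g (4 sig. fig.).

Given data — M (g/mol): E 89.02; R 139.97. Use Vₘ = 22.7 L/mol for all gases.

385.9 g

n(G) = 1.350 mol
n(E) = 302.0 / 89.02 = 3.392 mol
n(X) = 83.44 / 22.7 = 3.676 mol
n/ν → G: 1.350, E: 1.131, X: 0.9190; X is limiting.
n(R) = (3/4) × 3.676 = 2.757 mol
mass = 2.757 × 139.97 = 385.9 g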